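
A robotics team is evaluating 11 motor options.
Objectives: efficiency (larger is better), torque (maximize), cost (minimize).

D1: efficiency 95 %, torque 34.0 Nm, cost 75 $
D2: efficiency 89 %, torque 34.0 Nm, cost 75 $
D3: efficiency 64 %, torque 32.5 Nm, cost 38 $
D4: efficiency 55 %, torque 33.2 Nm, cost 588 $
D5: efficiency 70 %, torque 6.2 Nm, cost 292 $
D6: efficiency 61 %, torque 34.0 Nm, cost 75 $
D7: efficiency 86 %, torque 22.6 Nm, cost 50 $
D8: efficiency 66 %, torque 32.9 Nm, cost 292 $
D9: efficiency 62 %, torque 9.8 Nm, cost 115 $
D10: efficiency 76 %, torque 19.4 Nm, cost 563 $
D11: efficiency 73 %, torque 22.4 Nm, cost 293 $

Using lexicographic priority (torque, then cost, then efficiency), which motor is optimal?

First maximize torque: best is 34.0, kept {D1, D2, D6}.
Then minimize cost: best is 75, kept {D1, D2, D6}.
Then maximize efficiency: best is 95, kept {D1}.

D1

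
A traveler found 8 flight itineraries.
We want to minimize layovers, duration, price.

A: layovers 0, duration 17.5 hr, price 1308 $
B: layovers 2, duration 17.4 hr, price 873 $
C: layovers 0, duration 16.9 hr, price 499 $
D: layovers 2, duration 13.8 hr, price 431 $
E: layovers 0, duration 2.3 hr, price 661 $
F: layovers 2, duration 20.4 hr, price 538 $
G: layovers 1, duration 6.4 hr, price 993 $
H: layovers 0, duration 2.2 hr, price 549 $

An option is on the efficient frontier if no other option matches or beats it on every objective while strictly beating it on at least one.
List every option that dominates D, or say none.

none

A: worse on duration (17.5 vs 13.8).
B: worse on duration (17.4 vs 13.8).
C: worse on duration (16.9 vs 13.8).
E: worse on price (661 vs 431).
F: worse on duration (20.4 vs 13.8).
G: worse on price (993 vs 431).
H: worse on price (549 vs 431).
No option dominates D.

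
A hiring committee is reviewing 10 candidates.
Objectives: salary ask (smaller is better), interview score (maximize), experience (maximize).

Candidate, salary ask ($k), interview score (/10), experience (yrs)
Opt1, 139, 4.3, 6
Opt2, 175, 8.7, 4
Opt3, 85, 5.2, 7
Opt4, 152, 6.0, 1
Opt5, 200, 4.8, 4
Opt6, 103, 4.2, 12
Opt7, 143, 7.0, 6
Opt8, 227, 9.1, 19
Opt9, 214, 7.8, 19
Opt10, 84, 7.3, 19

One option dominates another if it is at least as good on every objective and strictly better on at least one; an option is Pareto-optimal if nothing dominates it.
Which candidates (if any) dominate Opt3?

Opt10

Opt10: salary ask 84≤85, interview score 7.3≥5.2, experience 19≥7 — dominates Opt3.
Others (Opt1, Opt2, Opt4, Opt5, Opt6, Opt7, Opt8, Opt9) are each worse than Opt3 on at least one objective.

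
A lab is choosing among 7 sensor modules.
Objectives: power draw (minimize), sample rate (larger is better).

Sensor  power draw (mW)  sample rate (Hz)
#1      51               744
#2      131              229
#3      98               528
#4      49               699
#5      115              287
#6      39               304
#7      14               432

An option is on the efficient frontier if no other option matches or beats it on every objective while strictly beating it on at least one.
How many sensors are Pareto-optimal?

3

#1: not dominated (best sample rate).
#2: dominated by #1 (power draw 51≤131, sample rate 744≥229).
#3: dominated by #1 (power draw 51≤98, sample rate 744≥528).
#4: not dominated.
#5: dominated by #1 (power draw 51≤115, sample rate 744≥287).
#6: dominated by #7 (power draw 14≤39, sample rate 432≥304).
#7: not dominated (best power draw).
Pareto-optimal: #1, #4, #7 → 3.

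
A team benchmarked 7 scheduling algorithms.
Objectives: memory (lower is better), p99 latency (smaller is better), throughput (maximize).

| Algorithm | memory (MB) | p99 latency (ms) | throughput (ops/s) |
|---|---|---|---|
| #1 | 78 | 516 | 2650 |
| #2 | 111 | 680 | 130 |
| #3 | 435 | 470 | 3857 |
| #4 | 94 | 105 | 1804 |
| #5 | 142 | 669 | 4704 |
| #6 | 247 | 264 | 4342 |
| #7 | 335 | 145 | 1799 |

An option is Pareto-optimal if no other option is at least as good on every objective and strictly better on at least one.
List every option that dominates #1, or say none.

none

#2: worse on memory (111 vs 78).
#3: worse on memory (435 vs 78).
#4: worse on memory (94 vs 78).
#5: worse on memory (142 vs 78).
#6: worse on memory (247 vs 78).
#7: worse on memory (335 vs 78).
No option dominates #1.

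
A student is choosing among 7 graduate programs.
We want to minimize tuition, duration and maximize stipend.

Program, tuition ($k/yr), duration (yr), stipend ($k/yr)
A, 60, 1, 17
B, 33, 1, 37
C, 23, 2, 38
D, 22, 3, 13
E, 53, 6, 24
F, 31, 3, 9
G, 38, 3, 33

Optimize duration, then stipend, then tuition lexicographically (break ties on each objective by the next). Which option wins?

B

First minimize duration: best is 1, kept {A, B}.
Then maximize stipend: best is 37, kept {B}.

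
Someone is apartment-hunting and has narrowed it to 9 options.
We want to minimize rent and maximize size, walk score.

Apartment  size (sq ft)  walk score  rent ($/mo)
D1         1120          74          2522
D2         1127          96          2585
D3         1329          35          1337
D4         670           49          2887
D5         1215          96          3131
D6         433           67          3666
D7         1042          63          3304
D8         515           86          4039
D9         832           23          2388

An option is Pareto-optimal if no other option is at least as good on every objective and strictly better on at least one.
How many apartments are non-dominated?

D1: not dominated.
D2: not dominated.
D3: not dominated (best size).
D4: dominated by D1 (size 1120≥670, walk score 74≥49, rent 2522≤2887).
D5: not dominated.
D6: dominated by D1 (size 1120≥433, walk score 74≥67, rent 2522≤3666).
D7: dominated by D1 (size 1120≥1042, walk score 74≥63, rent 2522≤3304).
D8: dominated by D2 (size 1127≥515, walk score 96≥86, rent 2585≤4039).
D9: dominated by D3 (size 1329≥832, walk score 35≥23, rent 1337≤2388).
Pareto-optimal: D1, D2, D3, D5 → 4.

4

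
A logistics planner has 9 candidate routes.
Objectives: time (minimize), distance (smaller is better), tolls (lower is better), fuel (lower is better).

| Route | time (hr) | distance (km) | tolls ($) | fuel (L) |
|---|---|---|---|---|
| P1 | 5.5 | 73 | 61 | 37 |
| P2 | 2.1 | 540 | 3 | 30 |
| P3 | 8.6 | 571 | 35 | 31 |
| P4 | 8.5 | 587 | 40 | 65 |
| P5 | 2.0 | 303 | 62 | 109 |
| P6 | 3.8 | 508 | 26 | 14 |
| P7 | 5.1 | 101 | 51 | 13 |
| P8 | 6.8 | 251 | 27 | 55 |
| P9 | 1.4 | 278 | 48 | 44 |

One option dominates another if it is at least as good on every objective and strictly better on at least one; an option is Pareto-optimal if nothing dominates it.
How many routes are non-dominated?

P1: not dominated (best distance).
P2: not dominated (best tolls).
P3: dominated by P2 (time 2.1≤8.6, distance 540≤571, tolls 3≤35, fuel 30≤31).
P4: dominated by P2 (time 2.1≤8.5, distance 540≤587, tolls 3≤40, fuel 30≤65).
P5: dominated by P9 (time 1.4≤2.0, distance 278≤303, tolls 48≤62, fuel 44≤109).
P6: not dominated.
P7: not dominated (best fuel).
P8: not dominated.
P9: not dominated (best time).
Pareto-optimal: P1, P2, P6, P7, P8, P9 → 6.

6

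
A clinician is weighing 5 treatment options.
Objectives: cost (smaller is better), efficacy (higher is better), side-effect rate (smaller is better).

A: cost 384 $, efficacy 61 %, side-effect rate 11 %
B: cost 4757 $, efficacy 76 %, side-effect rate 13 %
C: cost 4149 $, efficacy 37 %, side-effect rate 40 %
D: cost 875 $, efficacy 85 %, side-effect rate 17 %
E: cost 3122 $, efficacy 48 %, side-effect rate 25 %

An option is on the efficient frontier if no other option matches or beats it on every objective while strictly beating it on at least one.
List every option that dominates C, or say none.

A: cost 384≤4149, efficacy 61≥37, side-effect rate 11≤40 — dominates C.
D: cost 875≤4149, efficacy 85≥37, side-effect rate 17≤40 — dominates C.
E: cost 3122≤4149, efficacy 48≥37, side-effect rate 25≤40 — dominates C.
Others (B) are each worse than C on at least one objective.

A, D, E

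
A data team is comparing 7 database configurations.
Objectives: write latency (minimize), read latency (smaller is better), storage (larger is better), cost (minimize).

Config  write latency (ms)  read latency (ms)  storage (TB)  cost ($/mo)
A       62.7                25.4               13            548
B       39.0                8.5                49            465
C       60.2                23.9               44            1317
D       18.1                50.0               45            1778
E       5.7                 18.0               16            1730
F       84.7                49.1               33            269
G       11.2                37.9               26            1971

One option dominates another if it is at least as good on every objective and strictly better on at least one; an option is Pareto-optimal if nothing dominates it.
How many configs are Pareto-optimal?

A: dominated by B (write latency 39.0≤62.7, read latency 8.5≤25.4, storage 49≥13, cost 465≤548).
B: not dominated (best read latency).
C: dominated by B (write latency 39.0≤60.2, read latency 8.5≤23.9, storage 49≥44, cost 465≤1317).
D: not dominated.
E: not dominated (best write latency).
F: not dominated (best cost).
G: not dominated.
Pareto-optimal: B, D, E, F, G → 5.

5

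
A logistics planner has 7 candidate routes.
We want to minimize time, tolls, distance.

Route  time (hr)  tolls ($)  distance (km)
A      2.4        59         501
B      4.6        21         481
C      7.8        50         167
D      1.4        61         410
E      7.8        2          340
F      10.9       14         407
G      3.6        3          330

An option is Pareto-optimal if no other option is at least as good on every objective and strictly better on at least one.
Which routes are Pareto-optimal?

A, C, D, E, G

A: not dominated.
B: dominated by G (time 3.6≤4.6, tolls 3≤21, distance 330≤481).
C: not dominated (best distance).
D: not dominated (best time).
E: not dominated (best tolls).
F: dominated by E (time 7.8≤10.9, tolls 2≤14, distance 340≤407).
G: not dominated.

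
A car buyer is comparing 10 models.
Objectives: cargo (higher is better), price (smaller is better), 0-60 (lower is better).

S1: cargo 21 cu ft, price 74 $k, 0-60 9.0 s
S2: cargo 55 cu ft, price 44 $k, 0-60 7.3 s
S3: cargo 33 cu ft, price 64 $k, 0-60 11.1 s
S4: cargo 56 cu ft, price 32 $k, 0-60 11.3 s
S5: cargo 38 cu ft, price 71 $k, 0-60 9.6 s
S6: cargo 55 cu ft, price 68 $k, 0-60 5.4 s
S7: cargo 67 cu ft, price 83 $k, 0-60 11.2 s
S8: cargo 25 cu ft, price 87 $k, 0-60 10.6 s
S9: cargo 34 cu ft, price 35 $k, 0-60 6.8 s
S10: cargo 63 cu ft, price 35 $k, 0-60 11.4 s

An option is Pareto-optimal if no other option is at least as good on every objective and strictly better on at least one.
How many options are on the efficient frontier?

S1: dominated by S2 (cargo 55≥21, price 44≤74, 0-60 7.3≤9.0).
S2: not dominated.
S3: dominated by S2 (cargo 55≥33, price 44≤64, 0-60 7.3≤11.1).
S4: not dominated (best price).
S5: dominated by S2 (cargo 55≥38, price 44≤71, 0-60 7.3≤9.6).
S6: not dominated (best 0-60).
S7: not dominated (best cargo).
S8: dominated by S2 (cargo 55≥25, price 44≤87, 0-60 7.3≤10.6).
S9: not dominated.
S10: not dominated.
Pareto-optimal: S2, S4, S6, S7, S9, S10 → 6.

6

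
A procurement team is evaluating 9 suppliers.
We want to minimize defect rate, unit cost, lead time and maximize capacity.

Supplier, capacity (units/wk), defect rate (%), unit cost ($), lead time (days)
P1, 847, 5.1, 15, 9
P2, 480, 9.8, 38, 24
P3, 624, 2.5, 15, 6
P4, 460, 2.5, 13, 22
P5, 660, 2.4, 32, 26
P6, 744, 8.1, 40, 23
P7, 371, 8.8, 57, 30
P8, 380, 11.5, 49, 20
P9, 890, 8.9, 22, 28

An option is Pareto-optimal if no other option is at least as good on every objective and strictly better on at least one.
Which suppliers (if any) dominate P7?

P1, P3, P4, P5, P6

P1: capacity 847≥371, defect rate 5.1≤8.8, unit cost 15≤57, lead time 9≤30 — dominates P7.
P3: capacity 624≥371, defect rate 2.5≤8.8, unit cost 15≤57, lead time 6≤30 — dominates P7.
P4: capacity 460≥371, defect rate 2.5≤8.8, unit cost 13≤57, lead time 22≤30 — dominates P7.
P5: capacity 660≥371, defect rate 2.4≤8.8, unit cost 32≤57, lead time 26≤30 — dominates P7.
P6: capacity 744≥371, defect rate 8.1≤8.8, unit cost 40≤57, lead time 23≤30 — dominates P7.
Others (P2, P8, P9) are each worse than P7 on at least one objective.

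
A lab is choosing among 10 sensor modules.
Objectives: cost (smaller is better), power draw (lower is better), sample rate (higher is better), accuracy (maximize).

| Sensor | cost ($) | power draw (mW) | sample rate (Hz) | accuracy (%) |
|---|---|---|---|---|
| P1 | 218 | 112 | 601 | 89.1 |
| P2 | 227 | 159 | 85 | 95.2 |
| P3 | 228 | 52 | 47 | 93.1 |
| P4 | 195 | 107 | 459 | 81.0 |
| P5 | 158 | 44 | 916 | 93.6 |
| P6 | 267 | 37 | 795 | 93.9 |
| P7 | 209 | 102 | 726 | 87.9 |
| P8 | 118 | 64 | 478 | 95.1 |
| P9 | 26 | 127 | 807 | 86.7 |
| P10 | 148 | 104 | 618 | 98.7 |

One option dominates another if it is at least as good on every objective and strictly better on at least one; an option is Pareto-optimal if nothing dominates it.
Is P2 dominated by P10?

P10 vs P2: cost 148≤227, power draw 104≤159, sample rate 618≥85, accuracy 98.7≥95.2 — P10 is at least as good on every objective with at least one strict improvement.

Yes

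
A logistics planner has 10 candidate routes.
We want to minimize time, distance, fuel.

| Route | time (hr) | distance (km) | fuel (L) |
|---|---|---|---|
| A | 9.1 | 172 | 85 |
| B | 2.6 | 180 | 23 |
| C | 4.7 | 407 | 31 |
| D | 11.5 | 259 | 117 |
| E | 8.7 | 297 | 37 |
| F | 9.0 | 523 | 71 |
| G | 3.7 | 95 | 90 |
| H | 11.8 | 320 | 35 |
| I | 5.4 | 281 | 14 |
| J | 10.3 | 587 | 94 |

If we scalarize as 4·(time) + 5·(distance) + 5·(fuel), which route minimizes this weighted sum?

G

A: 4·9.1 + 5·172 + 5·85 = 1321.4
B: 4·2.6 + 5·180 + 5·23 = 1025.4
C: 4·4.7 + 5·407 + 5·31 = 2208.8
D: 4·11.5 + 5·259 + 5·117 = 1926.0
E: 4·8.7 + 5·297 + 5·37 = 1704.8
F: 4·9.0 + 5·523 + 5·71 = 3006.0
G: 4·3.7 + 5·95 + 5·90 = 939.8
H: 4·11.8 + 5·320 + 5·35 = 1822.2
I: 4·5.4 + 5·281 + 5·14 = 1496.6
J: 4·10.3 + 5·587 + 5·94 = 3446.2
Lowest: G at 939.8.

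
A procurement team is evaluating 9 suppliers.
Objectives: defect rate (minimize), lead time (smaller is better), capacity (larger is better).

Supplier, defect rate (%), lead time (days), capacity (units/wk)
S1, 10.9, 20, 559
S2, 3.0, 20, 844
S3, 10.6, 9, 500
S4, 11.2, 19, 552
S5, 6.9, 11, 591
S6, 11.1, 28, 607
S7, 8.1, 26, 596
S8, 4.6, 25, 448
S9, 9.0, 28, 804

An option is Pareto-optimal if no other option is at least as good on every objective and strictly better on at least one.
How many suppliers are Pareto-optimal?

3

S1: dominated by S2 (defect rate 3.0≤10.9, lead time 20≤20, capacity 844≥559).
S2: not dominated (best defect rate).
S3: not dominated (best lead time).
S4: dominated by S5 (defect rate 6.9≤11.2, lead time 11≤19, capacity 591≥552).
S5: not dominated.
S6: dominated by S2 (defect rate 3.0≤11.1, lead time 20≤28, capacity 844≥607).
S7: dominated by S2 (defect rate 3.0≤8.1, lead time 20≤26, capacity 844≥596).
S8: dominated by S2 (defect rate 3.0≤4.6, lead time 20≤25, capacity 844≥448).
S9: dominated by S2 (defect rate 3.0≤9.0, lead time 20≤28, capacity 844≥804).
Pareto-optimal: S2, S3, S5 → 3.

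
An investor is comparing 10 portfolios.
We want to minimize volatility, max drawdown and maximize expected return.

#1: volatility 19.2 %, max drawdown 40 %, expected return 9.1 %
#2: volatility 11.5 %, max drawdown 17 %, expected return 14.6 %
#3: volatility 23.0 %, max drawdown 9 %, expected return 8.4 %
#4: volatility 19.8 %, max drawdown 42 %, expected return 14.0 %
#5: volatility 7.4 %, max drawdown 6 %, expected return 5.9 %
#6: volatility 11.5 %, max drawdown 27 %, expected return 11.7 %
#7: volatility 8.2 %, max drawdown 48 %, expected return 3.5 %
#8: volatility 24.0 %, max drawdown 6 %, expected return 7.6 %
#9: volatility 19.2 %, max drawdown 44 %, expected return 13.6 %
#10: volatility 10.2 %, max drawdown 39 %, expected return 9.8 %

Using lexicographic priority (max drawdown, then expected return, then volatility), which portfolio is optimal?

#8

First minimize max drawdown: best is 6, kept {#5, #8}.
Then maximize expected return: best is 7.6, kept {#8}.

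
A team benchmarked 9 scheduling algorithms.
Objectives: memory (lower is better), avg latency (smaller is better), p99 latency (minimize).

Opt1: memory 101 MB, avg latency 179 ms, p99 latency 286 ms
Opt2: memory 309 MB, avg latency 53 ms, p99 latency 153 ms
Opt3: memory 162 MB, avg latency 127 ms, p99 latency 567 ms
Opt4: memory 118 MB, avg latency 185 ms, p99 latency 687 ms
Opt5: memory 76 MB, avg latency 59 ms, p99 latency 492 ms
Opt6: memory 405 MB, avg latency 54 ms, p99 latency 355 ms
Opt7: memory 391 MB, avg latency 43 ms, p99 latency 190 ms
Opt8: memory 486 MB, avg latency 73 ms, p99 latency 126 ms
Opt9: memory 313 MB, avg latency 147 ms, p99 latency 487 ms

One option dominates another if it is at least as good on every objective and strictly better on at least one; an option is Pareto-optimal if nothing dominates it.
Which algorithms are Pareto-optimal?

Opt1: not dominated.
Opt2: not dominated.
Opt3: dominated by Opt5 (memory 76≤162, avg latency 59≤127, p99 latency 492≤567).
Opt4: dominated by Opt1 (memory 101≤118, avg latency 179≤185, p99 latency 286≤687).
Opt5: not dominated (best memory).
Opt6: dominated by Opt2 (memory 309≤405, avg latency 53≤54, p99 latency 153≤355).
Opt7: not dominated (best avg latency).
Opt8: not dominated (best p99 latency).
Opt9: dominated by Opt2 (memory 309≤313, avg latency 53≤147, p99 latency 153≤487).

Opt1, Opt2, Opt5, Opt7, Opt8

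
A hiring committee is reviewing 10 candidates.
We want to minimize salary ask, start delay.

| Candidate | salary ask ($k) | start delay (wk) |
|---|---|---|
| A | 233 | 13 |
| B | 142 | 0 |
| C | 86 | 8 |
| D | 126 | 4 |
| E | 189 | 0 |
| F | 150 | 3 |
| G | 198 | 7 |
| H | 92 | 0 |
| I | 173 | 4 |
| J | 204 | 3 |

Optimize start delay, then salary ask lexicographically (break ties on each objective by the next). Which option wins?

First minimize start delay: best is 0, kept {B, E, H}.
Then minimize salary ask: best is 92, kept {H}.

H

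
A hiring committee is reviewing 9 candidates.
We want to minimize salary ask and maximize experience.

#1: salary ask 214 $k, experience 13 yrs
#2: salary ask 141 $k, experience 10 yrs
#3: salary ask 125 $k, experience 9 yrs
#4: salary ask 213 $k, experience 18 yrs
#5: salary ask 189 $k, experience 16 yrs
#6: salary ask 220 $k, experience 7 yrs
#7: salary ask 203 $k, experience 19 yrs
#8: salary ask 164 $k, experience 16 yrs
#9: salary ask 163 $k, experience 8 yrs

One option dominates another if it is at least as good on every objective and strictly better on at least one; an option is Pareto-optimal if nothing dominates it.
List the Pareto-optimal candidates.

#1: dominated by #4 (salary ask 213≤214, experience 18≥13).
#2: not dominated.
#3: not dominated (best salary ask).
#4: dominated by #7 (salary ask 203≤213, experience 19≥18).
#5: dominated by #8 (salary ask 164≤189, experience 16≥16).
#6: dominated by #1 (salary ask 214≤220, experience 13≥7).
#7: not dominated (best experience).
#8: not dominated.
#9: dominated by #2 (salary ask 141≤163, experience 10≥8).

#2, #3, #7, #8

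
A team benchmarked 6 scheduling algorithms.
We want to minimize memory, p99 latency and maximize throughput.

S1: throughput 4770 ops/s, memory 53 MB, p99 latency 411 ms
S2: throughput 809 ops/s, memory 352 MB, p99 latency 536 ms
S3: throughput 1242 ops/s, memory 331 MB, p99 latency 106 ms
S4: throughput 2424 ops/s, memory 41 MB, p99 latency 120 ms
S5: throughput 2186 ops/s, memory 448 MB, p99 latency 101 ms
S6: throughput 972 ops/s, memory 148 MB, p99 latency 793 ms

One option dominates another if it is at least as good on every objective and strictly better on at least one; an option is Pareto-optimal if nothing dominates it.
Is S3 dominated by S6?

S6 vs S3: S6 is worse on throughput (972 vs 1242), so it does not dominate S3.

No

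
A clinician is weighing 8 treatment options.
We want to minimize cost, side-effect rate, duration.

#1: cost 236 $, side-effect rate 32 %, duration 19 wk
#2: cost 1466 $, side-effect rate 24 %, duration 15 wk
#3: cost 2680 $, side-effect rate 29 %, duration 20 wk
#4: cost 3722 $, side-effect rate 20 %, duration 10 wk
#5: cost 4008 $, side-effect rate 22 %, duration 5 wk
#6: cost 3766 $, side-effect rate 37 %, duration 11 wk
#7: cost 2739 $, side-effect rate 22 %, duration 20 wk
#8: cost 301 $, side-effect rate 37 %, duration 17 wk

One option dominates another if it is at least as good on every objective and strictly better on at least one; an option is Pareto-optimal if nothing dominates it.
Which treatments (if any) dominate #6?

#4: cost 3722≤3766, side-effect rate 20≤37, duration 10≤11 — dominates #6.
Others (#1, #2, #3, #5, #7, #8) are each worse than #6 on at least one objective.

#4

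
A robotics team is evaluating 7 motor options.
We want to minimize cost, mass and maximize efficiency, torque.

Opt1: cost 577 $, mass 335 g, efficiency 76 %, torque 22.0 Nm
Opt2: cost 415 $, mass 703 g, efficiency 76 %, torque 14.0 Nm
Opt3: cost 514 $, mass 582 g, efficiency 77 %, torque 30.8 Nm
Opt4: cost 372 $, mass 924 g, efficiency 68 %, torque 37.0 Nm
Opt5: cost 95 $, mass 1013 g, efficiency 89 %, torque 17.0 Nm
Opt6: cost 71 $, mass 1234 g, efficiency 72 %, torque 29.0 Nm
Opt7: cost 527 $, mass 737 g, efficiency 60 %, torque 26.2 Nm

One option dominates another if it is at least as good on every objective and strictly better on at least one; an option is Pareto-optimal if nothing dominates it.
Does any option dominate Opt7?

Yes

Opt3 vs Opt7: cost 514≤527, mass 582≤737, efficiency 77≥60, torque 30.8≥26.2 — Opt3 is at least as good on every objective and strictly better on at least one, so Opt3 dominates Opt7.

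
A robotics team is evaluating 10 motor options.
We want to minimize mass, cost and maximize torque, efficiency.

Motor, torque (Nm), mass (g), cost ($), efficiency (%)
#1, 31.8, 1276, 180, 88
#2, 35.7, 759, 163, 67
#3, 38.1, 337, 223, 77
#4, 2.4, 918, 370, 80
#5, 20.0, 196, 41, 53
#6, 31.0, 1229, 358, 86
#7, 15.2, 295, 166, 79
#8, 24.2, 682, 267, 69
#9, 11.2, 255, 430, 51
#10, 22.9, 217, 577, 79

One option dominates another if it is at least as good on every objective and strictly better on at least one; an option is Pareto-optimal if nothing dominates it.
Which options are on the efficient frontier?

#1: not dominated (best efficiency).
#2: not dominated.
#3: not dominated (best torque).
#4: not dominated.
#5: not dominated (best mass).
#6: not dominated.
#7: not dominated.
#8: dominated by #3 (torque 38.1≥24.2, mass 337≤682, cost 223≤267, efficiency 77≥69).
#9: dominated by #5 (torque 20.0≥11.2, mass 196≤255, cost 41≤430, efficiency 53≥51).
#10: not dominated.

#1, #2, #3, #4, #5, #6, #7, #10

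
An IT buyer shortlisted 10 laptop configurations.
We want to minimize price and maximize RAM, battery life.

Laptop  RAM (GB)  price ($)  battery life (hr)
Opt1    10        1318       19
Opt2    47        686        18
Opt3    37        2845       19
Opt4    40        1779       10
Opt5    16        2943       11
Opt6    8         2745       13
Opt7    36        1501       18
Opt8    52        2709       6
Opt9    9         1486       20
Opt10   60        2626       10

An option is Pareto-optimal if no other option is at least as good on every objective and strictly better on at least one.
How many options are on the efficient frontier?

5

Opt1: not dominated.
Opt2: not dominated (best price).
Opt3: not dominated.
Opt4: dominated by Opt2 (RAM 47≥40, price 686≤1779, battery life 18≥10).
Opt5: dominated by Opt2 (RAM 47≥16, price 686≤2943, battery life 18≥11).
Opt6: dominated by Opt1 (RAM 10≥8, price 1318≤2745, battery life 19≥13).
Opt7: dominated by Opt2 (RAM 47≥36, price 686≤1501, battery life 18≥18).
Opt8: dominated by Opt10 (RAM 60≥52, price 2626≤2709, battery life 10≥6).
Opt9: not dominated (best battery life).
Opt10: not dominated (best RAM).
Pareto-optimal: Opt1, Opt2, Opt3, Opt9, Opt10 → 5.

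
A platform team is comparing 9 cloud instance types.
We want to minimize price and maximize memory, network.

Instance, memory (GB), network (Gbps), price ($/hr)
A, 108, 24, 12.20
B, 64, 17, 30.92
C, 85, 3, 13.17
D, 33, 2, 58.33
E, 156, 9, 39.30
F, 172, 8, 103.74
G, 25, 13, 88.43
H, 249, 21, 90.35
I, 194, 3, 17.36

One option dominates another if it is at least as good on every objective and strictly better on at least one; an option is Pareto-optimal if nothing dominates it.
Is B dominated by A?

A vs B: memory 108≥64, network 24≥17, price 12.20≤30.92 — A is at least as good on every objective with at least one strict improvement.

Yes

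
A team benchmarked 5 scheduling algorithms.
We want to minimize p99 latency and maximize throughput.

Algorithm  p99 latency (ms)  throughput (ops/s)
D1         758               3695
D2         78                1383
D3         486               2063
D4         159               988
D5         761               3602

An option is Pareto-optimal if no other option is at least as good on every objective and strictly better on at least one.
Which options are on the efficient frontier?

D1, D2, D3

D1: not dominated (best throughput).
D2: not dominated (best p99 latency).
D3: not dominated.
D4: dominated by D2 (p99 latency 78≤159, throughput 1383≥988).
D5: dominated by D1 (p99 latency 758≤761, throughput 3695≥3602).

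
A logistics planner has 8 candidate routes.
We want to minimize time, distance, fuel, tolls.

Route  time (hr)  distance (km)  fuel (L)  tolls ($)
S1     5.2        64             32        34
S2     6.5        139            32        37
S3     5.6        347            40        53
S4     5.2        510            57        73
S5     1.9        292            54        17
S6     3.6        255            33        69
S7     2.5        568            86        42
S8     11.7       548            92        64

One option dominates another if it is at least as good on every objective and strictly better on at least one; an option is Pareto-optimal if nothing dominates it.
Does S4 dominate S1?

No

S4 vs S1: S4 is worse on distance (510 vs 64), so it does not dominate S1.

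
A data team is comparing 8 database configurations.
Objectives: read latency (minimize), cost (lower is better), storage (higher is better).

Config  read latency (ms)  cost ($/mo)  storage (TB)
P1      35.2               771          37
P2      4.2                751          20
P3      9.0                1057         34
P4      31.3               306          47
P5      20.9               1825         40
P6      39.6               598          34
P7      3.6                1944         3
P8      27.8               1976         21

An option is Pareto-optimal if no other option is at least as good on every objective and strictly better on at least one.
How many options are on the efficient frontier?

5

P1: dominated by P4 (read latency 31.3≤35.2, cost 306≤771, storage 47≥37).
P2: not dominated.
P3: not dominated.
P4: not dominated (best cost).
P5: not dominated.
P6: dominated by P4 (read latency 31.3≤39.6, cost 306≤598, storage 47≥34).
P7: not dominated (best read latency).
P8: dominated by P3 (read latency 9.0≤27.8, cost 1057≤1976, storage 34≥21).
Pareto-optimal: P2, P3, P4, P5, P7 → 5.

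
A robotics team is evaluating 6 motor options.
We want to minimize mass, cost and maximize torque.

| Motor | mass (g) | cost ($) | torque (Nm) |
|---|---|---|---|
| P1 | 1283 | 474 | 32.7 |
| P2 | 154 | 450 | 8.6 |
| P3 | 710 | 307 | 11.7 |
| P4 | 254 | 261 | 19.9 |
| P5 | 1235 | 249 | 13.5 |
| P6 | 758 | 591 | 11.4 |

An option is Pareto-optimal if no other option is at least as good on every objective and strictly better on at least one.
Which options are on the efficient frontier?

P1: not dominated (best torque).
P2: not dominated (best mass).
P3: dominated by P4 (mass 254≤710, cost 261≤307, torque 19.9≥11.7).
P4: not dominated.
P5: not dominated (best cost).
P6: dominated by P3 (mass 710≤758, cost 307≤591, torque 11.7≥11.4).

P1, P2, P4, P5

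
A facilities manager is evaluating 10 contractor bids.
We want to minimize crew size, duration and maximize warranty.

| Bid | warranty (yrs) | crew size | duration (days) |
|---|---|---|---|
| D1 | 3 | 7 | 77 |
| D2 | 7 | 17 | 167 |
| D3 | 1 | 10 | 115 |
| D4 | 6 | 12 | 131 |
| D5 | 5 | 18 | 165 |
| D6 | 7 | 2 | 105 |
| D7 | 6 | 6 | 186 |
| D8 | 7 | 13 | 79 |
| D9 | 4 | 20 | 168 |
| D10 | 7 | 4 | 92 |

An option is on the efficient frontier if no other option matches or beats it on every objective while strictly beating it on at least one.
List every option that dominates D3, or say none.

D1: warranty 3≥1, crew size 7≤10, duration 77≤115 — dominates D3.
D6: warranty 7≥1, crew size 2≤10, duration 105≤115 — dominates D3.
D10: warranty 7≥1, crew size 4≤10, duration 92≤115 — dominates D3.
Others (D2, D4, D5, D7, D8, D9) are each worse than D3 on at least one objective.

D1, D6, D10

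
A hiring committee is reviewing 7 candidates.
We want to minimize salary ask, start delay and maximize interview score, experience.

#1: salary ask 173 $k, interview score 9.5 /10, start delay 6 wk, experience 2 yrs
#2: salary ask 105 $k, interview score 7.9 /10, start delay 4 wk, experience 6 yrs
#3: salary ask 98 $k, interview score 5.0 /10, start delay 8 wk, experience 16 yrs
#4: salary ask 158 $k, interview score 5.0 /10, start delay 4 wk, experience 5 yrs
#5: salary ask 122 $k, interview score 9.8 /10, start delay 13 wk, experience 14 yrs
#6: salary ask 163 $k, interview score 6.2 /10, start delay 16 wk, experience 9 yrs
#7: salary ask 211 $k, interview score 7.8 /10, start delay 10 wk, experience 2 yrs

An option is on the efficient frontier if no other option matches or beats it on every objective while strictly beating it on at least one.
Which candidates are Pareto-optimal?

#1, #2, #3, #5

#1: not dominated.
#2: not dominated.
#3: not dominated (best salary ask).
#4: dominated by #2 (salary ask 105≤158, interview score 7.9≥5.0, start delay 4≤4, experience 6≥5).
#5: not dominated (best interview score).
#6: dominated by #5 (salary ask 122≤163, interview score 9.8≥6.2, start delay 13≤16, experience 14≥9).
#7: dominated by #1 (salary ask 173≤211, interview score 9.5≥7.8, start delay 6≤10, experience 2≥2).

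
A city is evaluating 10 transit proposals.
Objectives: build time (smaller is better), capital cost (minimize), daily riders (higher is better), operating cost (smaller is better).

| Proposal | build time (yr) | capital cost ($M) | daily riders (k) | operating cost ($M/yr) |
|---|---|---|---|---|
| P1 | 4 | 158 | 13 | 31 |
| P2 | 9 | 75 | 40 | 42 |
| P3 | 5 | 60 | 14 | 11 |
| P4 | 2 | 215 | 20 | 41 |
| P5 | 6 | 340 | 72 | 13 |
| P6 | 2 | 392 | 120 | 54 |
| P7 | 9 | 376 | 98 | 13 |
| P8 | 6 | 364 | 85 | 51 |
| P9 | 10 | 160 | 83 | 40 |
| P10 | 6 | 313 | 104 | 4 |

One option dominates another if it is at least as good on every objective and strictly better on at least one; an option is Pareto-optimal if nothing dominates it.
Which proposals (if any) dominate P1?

P2: worse on build time (9 vs 4).
P3: worse on build time (5 vs 4).
P4: worse on capital cost (215 vs 158).
P5: worse on build time (6 vs 4).
P6: worse on capital cost (392 vs 158).
P7: worse on build time (9 vs 4).
P8: worse on build time (6 vs 4).
P9: worse on build time (10 vs 4).
P10: worse on build time (6 vs 4).
No option dominates P1.

none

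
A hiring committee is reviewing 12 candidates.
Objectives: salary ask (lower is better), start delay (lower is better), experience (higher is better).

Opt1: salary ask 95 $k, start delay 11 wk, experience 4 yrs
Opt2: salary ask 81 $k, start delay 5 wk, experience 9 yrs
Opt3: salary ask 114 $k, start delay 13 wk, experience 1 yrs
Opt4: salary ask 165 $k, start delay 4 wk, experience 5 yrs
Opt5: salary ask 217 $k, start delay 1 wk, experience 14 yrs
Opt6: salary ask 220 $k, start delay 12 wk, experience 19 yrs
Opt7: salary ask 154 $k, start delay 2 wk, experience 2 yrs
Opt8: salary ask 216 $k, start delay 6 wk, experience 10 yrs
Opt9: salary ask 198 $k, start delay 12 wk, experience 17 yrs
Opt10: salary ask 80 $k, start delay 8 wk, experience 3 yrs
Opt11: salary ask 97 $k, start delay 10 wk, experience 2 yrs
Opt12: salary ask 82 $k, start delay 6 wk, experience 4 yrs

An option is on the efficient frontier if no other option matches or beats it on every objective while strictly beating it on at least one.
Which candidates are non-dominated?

Opt1: dominated by Opt2 (salary ask 81≤95, start delay 5≤11, experience 9≥4).
Opt2: not dominated.
Opt3: dominated by Opt1 (salary ask 95≤114, start delay 11≤13, experience 4≥1).
Opt4: not dominated.
Opt5: not dominated (best start delay).
Opt6: not dominated (best experience).
Opt7: not dominated.
Opt8: not dominated.
Opt9: not dominated.
Opt10: not dominated (best salary ask).
Opt11: dominated by Opt2 (salary ask 81≤97, start delay 5≤10, experience 9≥2).
Opt12: dominated by Opt2 (salary ask 81≤82, start delay 5≤6, experience 9≥4).

Opt2, Opt4, Opt5, Opt6, Opt7, Opt8, Opt9, Opt10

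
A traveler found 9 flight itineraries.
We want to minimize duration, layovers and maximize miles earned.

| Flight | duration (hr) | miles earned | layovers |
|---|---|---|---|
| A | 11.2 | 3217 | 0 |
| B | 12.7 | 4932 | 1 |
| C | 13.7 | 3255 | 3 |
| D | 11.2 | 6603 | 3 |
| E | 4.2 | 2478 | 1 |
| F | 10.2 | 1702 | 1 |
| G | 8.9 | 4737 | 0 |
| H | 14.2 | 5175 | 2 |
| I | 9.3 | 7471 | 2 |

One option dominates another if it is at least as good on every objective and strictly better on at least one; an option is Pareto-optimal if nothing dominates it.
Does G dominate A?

G vs A: duration 8.9≤11.2, miles earned 4737≥3217, layovers 0≤0 — G is at least as good on every objective with at least one strict improvement.

Yes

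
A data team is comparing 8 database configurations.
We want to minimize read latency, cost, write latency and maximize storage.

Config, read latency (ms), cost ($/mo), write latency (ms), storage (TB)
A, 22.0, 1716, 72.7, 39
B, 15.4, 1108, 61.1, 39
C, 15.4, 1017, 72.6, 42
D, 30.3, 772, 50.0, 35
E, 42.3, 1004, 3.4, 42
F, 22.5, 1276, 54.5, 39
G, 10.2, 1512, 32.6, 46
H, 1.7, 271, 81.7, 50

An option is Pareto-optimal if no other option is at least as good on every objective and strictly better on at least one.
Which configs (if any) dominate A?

B: read latency 15.4≤22.0, cost 1108≤1716, write latency 61.1≤72.7, storage 39≥39 — dominates A.
C: read latency 15.4≤22.0, cost 1017≤1716, write latency 72.6≤72.7, storage 42≥39 — dominates A.
G: read latency 10.2≤22.0, cost 1512≤1716, write latency 32.6≤72.7, storage 46≥39 — dominates A.
Others (D, E, F, H) are each worse than A on at least one objective.

B, C, G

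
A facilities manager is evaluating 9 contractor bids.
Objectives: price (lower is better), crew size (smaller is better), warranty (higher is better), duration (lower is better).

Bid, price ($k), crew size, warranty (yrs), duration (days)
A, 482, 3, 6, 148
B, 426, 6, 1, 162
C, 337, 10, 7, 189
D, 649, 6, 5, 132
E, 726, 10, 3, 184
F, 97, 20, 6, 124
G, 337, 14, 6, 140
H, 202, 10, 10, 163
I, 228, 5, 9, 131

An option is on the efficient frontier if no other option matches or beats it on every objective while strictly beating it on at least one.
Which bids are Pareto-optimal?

A, F, H, I

A: not dominated (best crew size).
B: dominated by I (price 228≤426, crew size 5≤6, warranty 9≥1, duration 131≤162).
C: dominated by H (price 202≤337, crew size 10≤10, warranty 10≥7, duration 163≤189).
D: dominated by I (price 228≤649, crew size 5≤6, warranty 9≥5, duration 131≤132).
E: dominated by A (price 482≤726, crew size 3≤10, warranty 6≥3, duration 148≤184).
F: not dominated (best price).
G: dominated by I (price 228≤337, crew size 5≤14, warranty 9≥6, duration 131≤140).
H: not dominated (best warranty).
I: not dominated.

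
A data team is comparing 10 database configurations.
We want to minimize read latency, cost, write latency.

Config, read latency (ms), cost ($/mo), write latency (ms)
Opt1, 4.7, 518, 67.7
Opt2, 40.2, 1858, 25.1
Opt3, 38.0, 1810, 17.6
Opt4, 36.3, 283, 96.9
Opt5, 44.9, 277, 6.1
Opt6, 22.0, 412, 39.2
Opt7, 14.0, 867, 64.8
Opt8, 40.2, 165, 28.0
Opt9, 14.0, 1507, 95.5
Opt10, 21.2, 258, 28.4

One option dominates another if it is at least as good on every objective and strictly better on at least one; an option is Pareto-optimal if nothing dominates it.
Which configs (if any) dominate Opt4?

Opt10: read latency 21.2≤36.3, cost 258≤283, write latency 28.4≤96.9 — dominates Opt4.
Others (Opt1, Opt2, Opt3, Opt5, Opt6, Opt7, Opt8, Opt9) are each worse than Opt4 on at least one objective.

Opt10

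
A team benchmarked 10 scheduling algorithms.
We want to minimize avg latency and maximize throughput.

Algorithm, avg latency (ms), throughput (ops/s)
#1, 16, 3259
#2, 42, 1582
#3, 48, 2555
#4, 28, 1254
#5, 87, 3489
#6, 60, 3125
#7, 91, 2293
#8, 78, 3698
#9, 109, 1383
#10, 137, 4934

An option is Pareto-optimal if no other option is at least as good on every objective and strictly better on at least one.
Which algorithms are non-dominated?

#1: not dominated (best avg latency).
#2: dominated by #1 (avg latency 16≤42, throughput 3259≥1582).
#3: dominated by #1 (avg latency 16≤48, throughput 3259≥2555).
#4: dominated by #1 (avg latency 16≤28, throughput 3259≥1254).
#5: dominated by #8 (avg latency 78≤87, throughput 3698≥3489).
#6: dominated by #1 (avg latency 16≤60, throughput 3259≥3125).
#7: dominated by #1 (avg latency 16≤91, throughput 3259≥2293).
#8: not dominated.
#9: dominated by #1 (avg latency 16≤109, throughput 3259≥1383).
#10: not dominated (best throughput).

#1, #8, #10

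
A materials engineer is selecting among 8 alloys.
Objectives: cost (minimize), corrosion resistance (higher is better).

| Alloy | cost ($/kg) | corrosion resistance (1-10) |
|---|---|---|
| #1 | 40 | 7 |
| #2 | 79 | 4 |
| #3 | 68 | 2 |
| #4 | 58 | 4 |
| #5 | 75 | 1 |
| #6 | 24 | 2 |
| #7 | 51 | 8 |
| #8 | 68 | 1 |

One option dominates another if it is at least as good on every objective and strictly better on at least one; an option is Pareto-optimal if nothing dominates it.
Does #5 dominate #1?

#5 vs #1: #5 is worse on cost (75 vs 40), so it does not dominate #1.

No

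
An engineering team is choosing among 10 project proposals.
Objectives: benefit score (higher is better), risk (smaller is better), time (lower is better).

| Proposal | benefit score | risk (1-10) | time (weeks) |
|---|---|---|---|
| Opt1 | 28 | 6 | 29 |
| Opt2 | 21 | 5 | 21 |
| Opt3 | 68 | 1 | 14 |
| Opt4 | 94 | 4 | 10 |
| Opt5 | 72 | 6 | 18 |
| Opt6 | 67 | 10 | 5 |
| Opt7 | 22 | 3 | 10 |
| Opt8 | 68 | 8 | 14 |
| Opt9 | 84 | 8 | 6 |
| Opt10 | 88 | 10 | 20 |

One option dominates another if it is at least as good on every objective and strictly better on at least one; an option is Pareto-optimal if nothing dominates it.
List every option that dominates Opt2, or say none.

Opt3: benefit score 68≥21, risk 1≤5, time 14≤21 — dominates Opt2.
Opt4: benefit score 94≥21, risk 4≤5, time 10≤21 — dominates Opt2.
Opt7: benefit score 22≥21, risk 3≤5, time 10≤21 — dominates Opt2.
Others (Opt1, Opt5, Opt6, Opt8, Opt9, Opt10) are each worse than Opt2 on at least one objective.

Opt3, Opt4, Opt7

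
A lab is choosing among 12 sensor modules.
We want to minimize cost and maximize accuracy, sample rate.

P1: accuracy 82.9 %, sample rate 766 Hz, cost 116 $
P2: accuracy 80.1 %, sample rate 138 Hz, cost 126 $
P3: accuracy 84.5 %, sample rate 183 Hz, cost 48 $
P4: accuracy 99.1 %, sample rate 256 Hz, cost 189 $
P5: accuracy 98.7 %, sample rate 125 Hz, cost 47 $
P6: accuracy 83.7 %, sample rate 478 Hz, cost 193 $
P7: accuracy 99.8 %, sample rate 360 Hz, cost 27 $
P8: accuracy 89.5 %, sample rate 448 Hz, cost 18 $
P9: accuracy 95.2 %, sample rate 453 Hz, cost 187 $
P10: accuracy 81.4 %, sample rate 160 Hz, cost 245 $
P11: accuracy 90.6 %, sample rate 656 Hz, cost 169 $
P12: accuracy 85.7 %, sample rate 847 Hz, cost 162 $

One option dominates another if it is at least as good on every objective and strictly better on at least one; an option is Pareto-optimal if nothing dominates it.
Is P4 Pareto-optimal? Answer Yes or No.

No

P7 vs P4: accuracy 99.8≥99.1, sample rate 360≥256, cost 27≤189 — P7 is at least as good on every objective and strictly better on at least one, so P7 dominates P4.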